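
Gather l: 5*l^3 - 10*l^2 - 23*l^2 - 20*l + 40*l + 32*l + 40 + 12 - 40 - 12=5*l^3 - 33*l^2 + 52*l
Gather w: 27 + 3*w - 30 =3*w - 3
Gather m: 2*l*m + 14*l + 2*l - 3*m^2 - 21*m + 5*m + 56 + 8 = 16*l - 3*m^2 + m*(2*l - 16) + 64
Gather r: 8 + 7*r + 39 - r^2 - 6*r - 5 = -r^2 + r + 42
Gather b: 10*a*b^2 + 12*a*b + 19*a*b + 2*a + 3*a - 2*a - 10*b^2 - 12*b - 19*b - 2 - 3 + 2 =3*a + b^2*(10*a - 10) + b*(31*a - 31) - 3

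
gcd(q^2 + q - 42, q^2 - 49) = q + 7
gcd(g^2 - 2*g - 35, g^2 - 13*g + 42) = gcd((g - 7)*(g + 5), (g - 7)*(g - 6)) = g - 7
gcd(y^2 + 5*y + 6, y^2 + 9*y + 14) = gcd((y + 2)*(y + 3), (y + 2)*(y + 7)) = y + 2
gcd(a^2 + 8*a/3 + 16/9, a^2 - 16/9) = a + 4/3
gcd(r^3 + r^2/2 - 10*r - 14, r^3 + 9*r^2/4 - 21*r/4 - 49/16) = 1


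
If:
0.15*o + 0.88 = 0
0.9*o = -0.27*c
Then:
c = 19.56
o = -5.87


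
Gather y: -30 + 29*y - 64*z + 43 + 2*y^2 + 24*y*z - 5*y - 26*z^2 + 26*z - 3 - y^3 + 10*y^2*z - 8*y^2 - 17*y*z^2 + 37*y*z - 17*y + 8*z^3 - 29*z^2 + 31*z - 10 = -y^3 + y^2*(10*z - 6) + y*(-17*z^2 + 61*z + 7) + 8*z^3 - 55*z^2 - 7*z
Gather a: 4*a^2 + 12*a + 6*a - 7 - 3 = 4*a^2 + 18*a - 10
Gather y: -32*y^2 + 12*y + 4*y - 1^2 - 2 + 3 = -32*y^2 + 16*y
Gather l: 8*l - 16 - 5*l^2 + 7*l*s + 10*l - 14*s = -5*l^2 + l*(7*s + 18) - 14*s - 16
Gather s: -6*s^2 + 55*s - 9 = -6*s^2 + 55*s - 9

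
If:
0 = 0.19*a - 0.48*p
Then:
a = 2.52631578947368*p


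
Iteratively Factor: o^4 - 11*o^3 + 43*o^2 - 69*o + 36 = (o - 4)*(o^3 - 7*o^2 + 15*o - 9) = (o - 4)*(o - 1)*(o^2 - 6*o + 9) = (o - 4)*(o - 3)*(o - 1)*(o - 3)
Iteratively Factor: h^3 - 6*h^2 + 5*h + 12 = (h - 3)*(h^2 - 3*h - 4) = (h - 3)*(h + 1)*(h - 4)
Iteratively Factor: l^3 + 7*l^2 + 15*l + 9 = (l + 1)*(l^2 + 6*l + 9) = (l + 1)*(l + 3)*(l + 3)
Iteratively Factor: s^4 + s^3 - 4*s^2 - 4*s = (s + 1)*(s^3 - 4*s) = (s - 2)*(s + 1)*(s^2 + 2*s) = s*(s - 2)*(s + 1)*(s + 2)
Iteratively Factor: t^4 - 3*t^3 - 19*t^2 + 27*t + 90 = (t - 5)*(t^3 + 2*t^2 - 9*t - 18) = (t - 5)*(t + 2)*(t^2 - 9) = (t - 5)*(t + 2)*(t + 3)*(t - 3)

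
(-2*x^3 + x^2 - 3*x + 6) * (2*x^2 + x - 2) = -4*x^5 - x^3 + 7*x^2 + 12*x - 12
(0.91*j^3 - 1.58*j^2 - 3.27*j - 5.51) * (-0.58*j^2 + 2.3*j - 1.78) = -0.5278*j^5 + 3.0094*j^4 - 3.3572*j^3 - 1.5128*j^2 - 6.8524*j + 9.8078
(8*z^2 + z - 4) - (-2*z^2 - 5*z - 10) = 10*z^2 + 6*z + 6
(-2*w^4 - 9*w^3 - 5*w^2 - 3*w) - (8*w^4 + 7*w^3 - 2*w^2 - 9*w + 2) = -10*w^4 - 16*w^3 - 3*w^2 + 6*w - 2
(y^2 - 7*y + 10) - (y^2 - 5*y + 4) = 6 - 2*y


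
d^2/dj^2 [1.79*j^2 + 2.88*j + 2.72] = 3.58000000000000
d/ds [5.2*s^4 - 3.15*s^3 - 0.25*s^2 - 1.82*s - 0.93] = 20.8*s^3 - 9.45*s^2 - 0.5*s - 1.82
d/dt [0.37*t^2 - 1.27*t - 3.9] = 0.74*t - 1.27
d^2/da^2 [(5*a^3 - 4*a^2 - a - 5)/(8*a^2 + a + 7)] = 2*(-307*a^3 - 183*a^2 + 783*a + 86)/(512*a^6 + 192*a^5 + 1368*a^4 + 337*a^3 + 1197*a^2 + 147*a + 343)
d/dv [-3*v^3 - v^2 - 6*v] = -9*v^2 - 2*v - 6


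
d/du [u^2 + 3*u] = 2*u + 3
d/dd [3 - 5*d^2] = -10*d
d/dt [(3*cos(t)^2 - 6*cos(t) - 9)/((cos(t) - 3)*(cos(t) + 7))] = -18*sin(t)/(cos(t) + 7)^2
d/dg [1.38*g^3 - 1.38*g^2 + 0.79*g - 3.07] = 4.14*g^2 - 2.76*g + 0.79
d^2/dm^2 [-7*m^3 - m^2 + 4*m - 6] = -42*m - 2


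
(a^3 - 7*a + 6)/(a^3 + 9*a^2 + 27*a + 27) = (a^2 - 3*a + 2)/(a^2 + 6*a + 9)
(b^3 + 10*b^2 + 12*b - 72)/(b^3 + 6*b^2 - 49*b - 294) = (b^2 + 4*b - 12)/(b^2 - 49)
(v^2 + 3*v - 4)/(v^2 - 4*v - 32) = (v - 1)/(v - 8)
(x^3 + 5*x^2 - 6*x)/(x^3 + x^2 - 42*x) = (x^2 + 5*x - 6)/(x^2 + x - 42)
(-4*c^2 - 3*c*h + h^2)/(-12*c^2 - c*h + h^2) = (c + h)/(3*c + h)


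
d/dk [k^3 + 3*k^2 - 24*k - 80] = 3*k^2 + 6*k - 24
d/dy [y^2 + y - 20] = 2*y + 1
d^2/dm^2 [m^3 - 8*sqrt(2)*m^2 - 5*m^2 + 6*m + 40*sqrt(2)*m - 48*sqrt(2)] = 6*m - 16*sqrt(2) - 10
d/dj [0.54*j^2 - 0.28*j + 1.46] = 1.08*j - 0.28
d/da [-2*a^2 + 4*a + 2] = 4 - 4*a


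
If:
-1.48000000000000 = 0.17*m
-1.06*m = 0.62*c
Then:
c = 14.88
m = -8.71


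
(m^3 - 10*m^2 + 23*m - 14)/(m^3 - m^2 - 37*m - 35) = (m^2 - 3*m + 2)/(m^2 + 6*m + 5)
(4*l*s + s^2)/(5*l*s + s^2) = (4*l + s)/(5*l + s)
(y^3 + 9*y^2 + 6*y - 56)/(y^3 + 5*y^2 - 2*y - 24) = (y + 7)/(y + 3)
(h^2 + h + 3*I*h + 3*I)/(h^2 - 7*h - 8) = (h + 3*I)/(h - 8)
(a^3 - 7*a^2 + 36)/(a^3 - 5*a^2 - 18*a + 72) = (a + 2)/(a + 4)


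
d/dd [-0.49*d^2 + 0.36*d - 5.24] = 0.36 - 0.98*d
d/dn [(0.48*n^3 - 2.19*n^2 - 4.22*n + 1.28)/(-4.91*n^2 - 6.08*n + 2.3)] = (-2.3568*n^4 - 5.8368*n^3 - 4.093*n^2 + 2.4956*n - 1.9236)/(24.1081*n^4 + 59.7056*n^3 + 14.3804*n^2 - 27.968*n + 5.29)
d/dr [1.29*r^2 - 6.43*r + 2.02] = 2.58*r - 6.43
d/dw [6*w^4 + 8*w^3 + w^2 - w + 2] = 24*w^3 + 24*w^2 + 2*w - 1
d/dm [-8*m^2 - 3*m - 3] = -16*m - 3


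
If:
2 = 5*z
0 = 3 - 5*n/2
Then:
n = 6/5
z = 2/5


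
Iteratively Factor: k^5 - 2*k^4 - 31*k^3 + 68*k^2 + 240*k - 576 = (k - 3)*(k^4 + k^3 - 28*k^2 - 16*k + 192) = (k - 3)*(k + 4)*(k^3 - 3*k^2 - 16*k + 48) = (k - 3)^2*(k + 4)*(k^2 - 16) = (k - 4)*(k - 3)^2*(k + 4)*(k + 4)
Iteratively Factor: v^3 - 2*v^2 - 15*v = (v)*(v^2 - 2*v - 15) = v*(v + 3)*(v - 5)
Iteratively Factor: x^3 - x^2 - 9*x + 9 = (x - 1)*(x^2 - 9) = (x - 3)*(x - 1)*(x + 3)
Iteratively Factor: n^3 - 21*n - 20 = (n - 5)*(n^2 + 5*n + 4) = (n - 5)*(n + 4)*(n + 1)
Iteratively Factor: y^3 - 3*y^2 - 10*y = (y - 5)*(y^2 + 2*y) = y*(y - 5)*(y + 2)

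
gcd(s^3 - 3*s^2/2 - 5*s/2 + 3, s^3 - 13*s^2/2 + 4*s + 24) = s + 3/2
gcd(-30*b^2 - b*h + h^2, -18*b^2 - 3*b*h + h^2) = 6*b - h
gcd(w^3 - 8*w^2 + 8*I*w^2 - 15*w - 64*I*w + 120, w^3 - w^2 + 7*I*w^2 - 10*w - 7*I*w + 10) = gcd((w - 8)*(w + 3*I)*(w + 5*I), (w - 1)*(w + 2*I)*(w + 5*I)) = w + 5*I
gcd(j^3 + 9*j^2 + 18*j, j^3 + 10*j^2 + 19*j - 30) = j + 6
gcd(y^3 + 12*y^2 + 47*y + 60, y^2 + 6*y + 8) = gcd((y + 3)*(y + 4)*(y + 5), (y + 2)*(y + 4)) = y + 4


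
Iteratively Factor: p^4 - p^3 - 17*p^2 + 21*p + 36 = (p - 3)*(p^3 + 2*p^2 - 11*p - 12) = (p - 3)*(p + 1)*(p^2 + p - 12) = (p - 3)^2*(p + 1)*(p + 4)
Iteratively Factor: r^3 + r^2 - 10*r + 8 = (r + 4)*(r^2 - 3*r + 2) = (r - 1)*(r + 4)*(r - 2)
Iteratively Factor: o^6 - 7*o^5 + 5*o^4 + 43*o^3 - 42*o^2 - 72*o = (o - 3)*(o^5 - 4*o^4 - 7*o^3 + 22*o^2 + 24*o) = (o - 4)*(o - 3)*(o^4 - 7*o^2 - 6*o) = (o - 4)*(o - 3)*(o + 2)*(o^3 - 2*o^2 - 3*o) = (o - 4)*(o - 3)^2*(o + 2)*(o^2 + o) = (o - 4)*(o - 3)^2*(o + 1)*(o + 2)*(o)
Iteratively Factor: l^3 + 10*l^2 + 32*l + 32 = (l + 4)*(l^2 + 6*l + 8) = (l + 2)*(l + 4)*(l + 4)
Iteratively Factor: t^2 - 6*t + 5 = (t - 5)*(t - 1)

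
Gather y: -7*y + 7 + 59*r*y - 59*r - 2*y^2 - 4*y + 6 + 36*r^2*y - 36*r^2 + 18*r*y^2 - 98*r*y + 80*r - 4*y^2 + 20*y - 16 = -36*r^2 + 21*r + y^2*(18*r - 6) + y*(36*r^2 - 39*r + 9) - 3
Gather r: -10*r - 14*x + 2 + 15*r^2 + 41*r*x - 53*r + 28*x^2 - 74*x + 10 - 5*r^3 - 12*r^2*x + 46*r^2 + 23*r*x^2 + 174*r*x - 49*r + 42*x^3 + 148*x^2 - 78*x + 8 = -5*r^3 + r^2*(61 - 12*x) + r*(23*x^2 + 215*x - 112) + 42*x^3 + 176*x^2 - 166*x + 20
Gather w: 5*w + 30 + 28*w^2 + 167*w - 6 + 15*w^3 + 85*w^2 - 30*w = 15*w^3 + 113*w^2 + 142*w + 24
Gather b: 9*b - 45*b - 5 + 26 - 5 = 16 - 36*b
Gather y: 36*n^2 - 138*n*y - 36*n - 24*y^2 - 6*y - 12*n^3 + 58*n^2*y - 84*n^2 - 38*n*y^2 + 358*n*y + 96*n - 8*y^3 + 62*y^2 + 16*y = -12*n^3 - 48*n^2 + 60*n - 8*y^3 + y^2*(38 - 38*n) + y*(58*n^2 + 220*n + 10)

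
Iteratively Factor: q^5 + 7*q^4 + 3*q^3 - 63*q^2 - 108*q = (q)*(q^4 + 7*q^3 + 3*q^2 - 63*q - 108) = q*(q + 3)*(q^3 + 4*q^2 - 9*q - 36) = q*(q + 3)^2*(q^2 + q - 12) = q*(q + 3)^2*(q + 4)*(q - 3)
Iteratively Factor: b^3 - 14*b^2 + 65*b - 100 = (b - 4)*(b^2 - 10*b + 25) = (b - 5)*(b - 4)*(b - 5)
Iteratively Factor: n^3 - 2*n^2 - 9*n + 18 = (n + 3)*(n^2 - 5*n + 6) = (n - 3)*(n + 3)*(n - 2)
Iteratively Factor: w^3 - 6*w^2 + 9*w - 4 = (w - 4)*(w^2 - 2*w + 1) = (w - 4)*(w - 1)*(w - 1)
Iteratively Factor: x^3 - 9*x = (x)*(x^2 - 9) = x*(x + 3)*(x - 3)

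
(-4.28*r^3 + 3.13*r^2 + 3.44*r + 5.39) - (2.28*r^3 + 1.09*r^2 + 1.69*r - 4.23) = -6.56*r^3 + 2.04*r^2 + 1.75*r + 9.62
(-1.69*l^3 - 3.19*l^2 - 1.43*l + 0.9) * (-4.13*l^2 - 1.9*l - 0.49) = 6.9797*l^5 + 16.3857*l^4 + 12.795*l^3 + 0.563099999999999*l^2 - 1.0093*l - 0.441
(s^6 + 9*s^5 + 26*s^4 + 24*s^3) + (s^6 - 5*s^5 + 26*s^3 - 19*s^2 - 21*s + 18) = 2*s^6 + 4*s^5 + 26*s^4 + 50*s^3 - 19*s^2 - 21*s + 18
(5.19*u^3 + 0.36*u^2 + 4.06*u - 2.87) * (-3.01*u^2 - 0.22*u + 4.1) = -15.6219*u^5 - 2.2254*u^4 + 8.9792*u^3 + 9.2215*u^2 + 17.2774*u - 11.767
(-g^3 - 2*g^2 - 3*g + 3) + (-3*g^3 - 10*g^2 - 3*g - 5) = -4*g^3 - 12*g^2 - 6*g - 2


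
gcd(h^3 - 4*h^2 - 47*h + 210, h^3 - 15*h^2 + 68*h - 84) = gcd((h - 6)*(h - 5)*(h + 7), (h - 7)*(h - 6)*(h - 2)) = h - 6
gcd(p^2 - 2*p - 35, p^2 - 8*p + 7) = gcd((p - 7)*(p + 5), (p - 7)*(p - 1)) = p - 7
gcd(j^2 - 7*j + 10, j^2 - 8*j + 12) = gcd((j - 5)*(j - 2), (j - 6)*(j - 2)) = j - 2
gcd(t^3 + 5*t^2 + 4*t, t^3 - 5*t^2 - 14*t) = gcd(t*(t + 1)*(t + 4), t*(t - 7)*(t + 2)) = t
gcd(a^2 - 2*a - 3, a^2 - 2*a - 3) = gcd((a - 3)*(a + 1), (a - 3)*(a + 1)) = a^2 - 2*a - 3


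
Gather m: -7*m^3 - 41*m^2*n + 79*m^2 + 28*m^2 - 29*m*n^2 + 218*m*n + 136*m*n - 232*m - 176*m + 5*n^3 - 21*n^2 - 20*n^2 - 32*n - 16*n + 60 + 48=-7*m^3 + m^2*(107 - 41*n) + m*(-29*n^2 + 354*n - 408) + 5*n^3 - 41*n^2 - 48*n + 108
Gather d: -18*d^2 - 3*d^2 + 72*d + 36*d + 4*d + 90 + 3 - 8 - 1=-21*d^2 + 112*d + 84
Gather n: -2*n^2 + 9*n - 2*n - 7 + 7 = -2*n^2 + 7*n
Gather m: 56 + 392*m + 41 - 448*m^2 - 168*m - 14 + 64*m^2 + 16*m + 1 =-384*m^2 + 240*m + 84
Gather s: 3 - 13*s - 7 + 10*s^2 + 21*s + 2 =10*s^2 + 8*s - 2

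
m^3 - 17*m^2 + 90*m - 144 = (m - 8)*(m - 6)*(m - 3)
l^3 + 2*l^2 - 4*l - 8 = (l - 2)*(l + 2)^2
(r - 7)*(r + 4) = r^2 - 3*r - 28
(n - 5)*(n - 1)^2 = n^3 - 7*n^2 + 11*n - 5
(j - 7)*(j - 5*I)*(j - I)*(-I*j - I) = -I*j^4 - 6*j^3 + 6*I*j^3 + 36*j^2 + 12*I*j^2 + 42*j - 30*I*j - 35*I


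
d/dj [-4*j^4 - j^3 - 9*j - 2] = -16*j^3 - 3*j^2 - 9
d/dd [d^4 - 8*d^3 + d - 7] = 4*d^3 - 24*d^2 + 1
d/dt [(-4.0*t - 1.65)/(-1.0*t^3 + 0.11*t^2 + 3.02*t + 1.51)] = (-8.0*t^3 - 4.51*t^2 + 0.363*t - 1.057)/(1.0*t^6 - 0.22*t^5 - 6.0279*t^4 - 2.3556*t^3 + 9.4526*t^2 + 9.1204*t + 2.2801)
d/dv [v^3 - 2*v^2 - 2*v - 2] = 3*v^2 - 4*v - 2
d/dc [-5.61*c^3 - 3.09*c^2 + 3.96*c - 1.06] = -16.83*c^2 - 6.18*c + 3.96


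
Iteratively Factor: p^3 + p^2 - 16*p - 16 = (p + 1)*(p^2 - 16) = (p - 4)*(p + 1)*(p + 4)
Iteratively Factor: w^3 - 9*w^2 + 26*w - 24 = (w - 4)*(w^2 - 5*w + 6) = (w - 4)*(w - 2)*(w - 3)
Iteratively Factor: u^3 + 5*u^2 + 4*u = (u + 4)*(u^2 + u) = u*(u + 4)*(u + 1)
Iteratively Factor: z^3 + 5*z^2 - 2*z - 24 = (z + 4)*(z^2 + z - 6) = (z - 2)*(z + 4)*(z + 3)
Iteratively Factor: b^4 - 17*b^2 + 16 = (b + 1)*(b^3 - b^2 - 16*b + 16) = (b + 1)*(b + 4)*(b^2 - 5*b + 4) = (b - 1)*(b + 1)*(b + 4)*(b - 4)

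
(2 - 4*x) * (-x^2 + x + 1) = 4*x^3 - 6*x^2 - 2*x + 2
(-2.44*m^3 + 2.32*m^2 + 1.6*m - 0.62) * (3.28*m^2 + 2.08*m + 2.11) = -8.0032*m^5 + 2.5344*m^4 + 4.9252*m^3 + 6.1896*m^2 + 2.0864*m - 1.3082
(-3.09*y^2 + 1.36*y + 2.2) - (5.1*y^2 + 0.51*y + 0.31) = -8.19*y^2 + 0.85*y + 1.89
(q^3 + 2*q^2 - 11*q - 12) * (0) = 0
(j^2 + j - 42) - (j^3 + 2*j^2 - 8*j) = -j^3 - j^2 + 9*j - 42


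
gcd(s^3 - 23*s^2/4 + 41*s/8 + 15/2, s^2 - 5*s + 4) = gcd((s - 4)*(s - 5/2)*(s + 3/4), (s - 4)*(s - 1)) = s - 4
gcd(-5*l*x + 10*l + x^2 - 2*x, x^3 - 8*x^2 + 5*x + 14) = x - 2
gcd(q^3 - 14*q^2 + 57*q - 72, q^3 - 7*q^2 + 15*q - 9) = q^2 - 6*q + 9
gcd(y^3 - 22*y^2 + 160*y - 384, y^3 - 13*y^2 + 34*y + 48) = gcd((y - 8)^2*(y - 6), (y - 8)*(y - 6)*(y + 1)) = y^2 - 14*y + 48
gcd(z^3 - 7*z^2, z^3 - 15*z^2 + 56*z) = z^2 - 7*z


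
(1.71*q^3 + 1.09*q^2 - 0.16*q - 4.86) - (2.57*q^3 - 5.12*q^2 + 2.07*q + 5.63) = -0.86*q^3 + 6.21*q^2 - 2.23*q - 10.49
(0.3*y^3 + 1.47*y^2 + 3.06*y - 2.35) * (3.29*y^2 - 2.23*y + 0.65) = 0.987*y^5 + 4.1673*y^4 + 6.9843*y^3 - 13.5998*y^2 + 7.2295*y - 1.5275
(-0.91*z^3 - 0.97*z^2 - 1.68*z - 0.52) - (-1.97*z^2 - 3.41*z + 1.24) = -0.91*z^3 + 1.0*z^2 + 1.73*z - 1.76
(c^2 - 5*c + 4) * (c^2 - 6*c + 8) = c^4 - 11*c^3 + 42*c^2 - 64*c + 32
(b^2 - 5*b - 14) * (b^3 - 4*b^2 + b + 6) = b^5 - 9*b^4 + 7*b^3 + 57*b^2 - 44*b - 84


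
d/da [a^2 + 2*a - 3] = 2*a + 2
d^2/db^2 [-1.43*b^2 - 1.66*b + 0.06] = -2.86000000000000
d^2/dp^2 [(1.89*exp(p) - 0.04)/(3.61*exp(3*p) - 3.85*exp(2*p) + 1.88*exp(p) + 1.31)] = (98.522676*exp(6*p) - 83.496051*exp(5*p) - 17.178343*exp(4*p) - 105.428711*exp(3*p) + 59.764326*exp(2*p) - 5.603028*exp(p) + 3.341941)*exp(p)/(47.045881*exp(9*p) - 150.520755*exp(8*p) + 234.028719*exp(7*p) - 162.625552*exp(6*p) + 12.634242*exp(5*p) + 70.774353*exp(4*p) - 31.660645*exp(3*p) - 5.93076300000001*exp(2*p) + 9.678804*exp(p) + 2.248091)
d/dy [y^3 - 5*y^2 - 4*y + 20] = 3*y^2 - 10*y - 4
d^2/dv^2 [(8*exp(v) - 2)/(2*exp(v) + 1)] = (12 - 24*exp(v))*exp(v)/(8*exp(3*v) + 12*exp(2*v) + 6*exp(v) + 1)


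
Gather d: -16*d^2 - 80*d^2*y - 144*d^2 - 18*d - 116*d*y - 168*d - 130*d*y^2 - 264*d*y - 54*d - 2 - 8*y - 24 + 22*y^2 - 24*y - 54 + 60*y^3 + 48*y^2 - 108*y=d^2*(-80*y - 160) + d*(-130*y^2 - 380*y - 240) + 60*y^3 + 70*y^2 - 140*y - 80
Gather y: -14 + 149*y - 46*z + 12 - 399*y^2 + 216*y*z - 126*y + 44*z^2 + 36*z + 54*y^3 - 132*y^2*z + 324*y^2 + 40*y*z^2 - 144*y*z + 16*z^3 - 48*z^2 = 54*y^3 + y^2*(-132*z - 75) + y*(40*z^2 + 72*z + 23) + 16*z^3 - 4*z^2 - 10*z - 2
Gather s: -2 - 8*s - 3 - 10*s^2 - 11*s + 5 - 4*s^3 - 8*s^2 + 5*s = -4*s^3 - 18*s^2 - 14*s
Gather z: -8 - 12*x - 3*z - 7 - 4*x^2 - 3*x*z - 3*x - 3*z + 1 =-4*x^2 - 15*x + z*(-3*x - 6) - 14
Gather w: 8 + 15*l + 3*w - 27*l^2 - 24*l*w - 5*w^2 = -27*l^2 + 15*l - 5*w^2 + w*(3 - 24*l) + 8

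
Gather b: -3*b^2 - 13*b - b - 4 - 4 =-3*b^2 - 14*b - 8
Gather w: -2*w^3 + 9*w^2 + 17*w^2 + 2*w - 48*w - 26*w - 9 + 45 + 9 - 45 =-2*w^3 + 26*w^2 - 72*w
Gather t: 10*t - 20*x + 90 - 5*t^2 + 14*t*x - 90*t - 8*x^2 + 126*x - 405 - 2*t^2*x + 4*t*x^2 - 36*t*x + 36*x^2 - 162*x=t^2*(-2*x - 5) + t*(4*x^2 - 22*x - 80) + 28*x^2 - 56*x - 315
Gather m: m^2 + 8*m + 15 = m^2 + 8*m + 15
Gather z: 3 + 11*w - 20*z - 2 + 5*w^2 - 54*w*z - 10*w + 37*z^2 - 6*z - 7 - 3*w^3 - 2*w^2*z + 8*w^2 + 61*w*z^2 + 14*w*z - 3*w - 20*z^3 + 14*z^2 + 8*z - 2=-3*w^3 + 13*w^2 - 2*w - 20*z^3 + z^2*(61*w + 51) + z*(-2*w^2 - 40*w - 18) - 8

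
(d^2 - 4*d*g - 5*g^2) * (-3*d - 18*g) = -3*d^3 - 6*d^2*g + 87*d*g^2 + 90*g^3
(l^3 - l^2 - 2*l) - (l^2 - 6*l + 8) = l^3 - 2*l^2 + 4*l - 8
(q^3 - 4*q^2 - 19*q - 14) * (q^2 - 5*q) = q^5 - 9*q^4 + q^3 + 81*q^2 + 70*q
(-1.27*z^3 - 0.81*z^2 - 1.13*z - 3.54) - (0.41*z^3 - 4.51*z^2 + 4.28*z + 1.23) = -1.68*z^3 + 3.7*z^2 - 5.41*z - 4.77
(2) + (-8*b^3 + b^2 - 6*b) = -8*b^3 + b^2 - 6*b + 2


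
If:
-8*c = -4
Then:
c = 1/2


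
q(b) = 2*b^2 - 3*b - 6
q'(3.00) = 9.00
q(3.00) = 3.00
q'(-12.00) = -51.00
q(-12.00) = 318.00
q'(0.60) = -0.60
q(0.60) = -7.08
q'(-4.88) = -22.52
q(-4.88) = 56.27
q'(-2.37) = -12.48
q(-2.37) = 12.34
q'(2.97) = 8.88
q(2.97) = 2.73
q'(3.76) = 12.04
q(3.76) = 11.00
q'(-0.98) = -6.92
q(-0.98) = -1.14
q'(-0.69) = -5.76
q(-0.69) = -2.98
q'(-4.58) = -21.32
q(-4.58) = 49.69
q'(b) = 4*b - 3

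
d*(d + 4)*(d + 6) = d^3 + 10*d^2 + 24*d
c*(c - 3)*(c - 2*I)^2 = c^4 - 3*c^3 - 4*I*c^3 - 4*c^2 + 12*I*c^2 + 12*c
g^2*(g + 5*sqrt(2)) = g^3 + 5*sqrt(2)*g^2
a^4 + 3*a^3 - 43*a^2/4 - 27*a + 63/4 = (a - 3)*(a - 1/2)*(a + 3)*(a + 7/2)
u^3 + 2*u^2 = u^2*(u + 2)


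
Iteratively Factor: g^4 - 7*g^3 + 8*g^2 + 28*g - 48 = (g - 2)*(g^3 - 5*g^2 - 2*g + 24) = (g - 4)*(g - 2)*(g^2 - g - 6) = (g - 4)*(g - 2)*(g + 2)*(g - 3)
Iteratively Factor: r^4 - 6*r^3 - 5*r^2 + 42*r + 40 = (r - 5)*(r^3 - r^2 - 10*r - 8) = (r - 5)*(r + 1)*(r^2 - 2*r - 8) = (r - 5)*(r - 4)*(r + 1)*(r + 2)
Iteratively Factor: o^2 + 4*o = (o + 4)*(o)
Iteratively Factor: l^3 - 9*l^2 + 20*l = (l - 4)*(l^2 - 5*l) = (l - 5)*(l - 4)*(l)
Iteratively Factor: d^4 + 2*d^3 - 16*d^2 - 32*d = (d + 4)*(d^3 - 2*d^2 - 8*d) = (d + 2)*(d + 4)*(d^2 - 4*d) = d*(d + 2)*(d + 4)*(d - 4)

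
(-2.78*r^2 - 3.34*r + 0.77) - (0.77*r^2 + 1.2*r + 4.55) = -3.55*r^2 - 4.54*r - 3.78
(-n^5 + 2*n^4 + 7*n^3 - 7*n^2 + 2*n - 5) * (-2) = 2*n^5 - 4*n^4 - 14*n^3 + 14*n^2 - 4*n + 10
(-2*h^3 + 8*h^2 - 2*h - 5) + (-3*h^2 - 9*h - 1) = -2*h^3 + 5*h^2 - 11*h - 6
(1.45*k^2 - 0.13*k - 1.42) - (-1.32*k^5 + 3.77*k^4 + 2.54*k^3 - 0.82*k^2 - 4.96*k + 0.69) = 1.32*k^5 - 3.77*k^4 - 2.54*k^3 + 2.27*k^2 + 4.83*k - 2.11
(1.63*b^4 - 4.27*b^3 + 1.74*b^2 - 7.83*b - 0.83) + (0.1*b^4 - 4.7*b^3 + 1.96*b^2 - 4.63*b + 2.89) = 1.73*b^4 - 8.97*b^3 + 3.7*b^2 - 12.46*b + 2.06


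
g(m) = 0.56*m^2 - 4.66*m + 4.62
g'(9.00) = 5.42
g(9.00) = 8.04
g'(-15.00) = -21.46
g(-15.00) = 200.52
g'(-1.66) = -6.52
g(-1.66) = 13.90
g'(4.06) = -0.11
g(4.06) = -5.07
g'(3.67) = -0.55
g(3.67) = -4.94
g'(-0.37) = -5.07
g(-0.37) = 6.42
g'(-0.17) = -4.85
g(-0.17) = 5.43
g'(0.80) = -3.76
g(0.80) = 1.25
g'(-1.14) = -5.94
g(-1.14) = 10.66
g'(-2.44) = -7.39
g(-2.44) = 19.32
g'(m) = 1.12*m - 4.66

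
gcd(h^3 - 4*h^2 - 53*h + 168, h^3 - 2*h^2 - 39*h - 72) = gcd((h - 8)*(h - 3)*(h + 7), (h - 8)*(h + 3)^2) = h - 8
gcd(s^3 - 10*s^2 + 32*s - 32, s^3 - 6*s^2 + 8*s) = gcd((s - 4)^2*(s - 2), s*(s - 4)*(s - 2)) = s^2 - 6*s + 8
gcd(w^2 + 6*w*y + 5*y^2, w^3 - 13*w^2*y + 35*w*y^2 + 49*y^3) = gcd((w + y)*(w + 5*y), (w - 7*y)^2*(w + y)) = w + y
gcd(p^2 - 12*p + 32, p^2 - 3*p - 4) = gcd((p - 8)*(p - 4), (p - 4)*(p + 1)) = p - 4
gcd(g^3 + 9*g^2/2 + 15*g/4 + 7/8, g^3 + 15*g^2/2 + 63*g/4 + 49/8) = g^2 + 4*g + 7/4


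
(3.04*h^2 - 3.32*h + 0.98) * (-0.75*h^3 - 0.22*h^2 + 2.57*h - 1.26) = -2.28*h^5 + 1.8212*h^4 + 7.8082*h^3 - 12.5784*h^2 + 6.7018*h - 1.2348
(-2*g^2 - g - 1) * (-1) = 2*g^2 + g + 1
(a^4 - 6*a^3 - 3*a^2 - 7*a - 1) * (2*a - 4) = 2*a^5 - 16*a^4 + 18*a^3 - 2*a^2 + 26*a + 4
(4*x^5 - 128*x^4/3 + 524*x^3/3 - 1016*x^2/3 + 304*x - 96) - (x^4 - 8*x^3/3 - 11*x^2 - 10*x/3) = 4*x^5 - 131*x^4/3 + 532*x^3/3 - 983*x^2/3 + 922*x/3 - 96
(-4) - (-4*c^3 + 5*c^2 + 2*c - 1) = 4*c^3 - 5*c^2 - 2*c - 3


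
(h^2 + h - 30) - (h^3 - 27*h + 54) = -h^3 + h^2 + 28*h - 84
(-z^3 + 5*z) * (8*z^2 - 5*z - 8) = -8*z^5 + 5*z^4 + 48*z^3 - 25*z^2 - 40*z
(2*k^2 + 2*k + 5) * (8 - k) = -2*k^3 + 14*k^2 + 11*k + 40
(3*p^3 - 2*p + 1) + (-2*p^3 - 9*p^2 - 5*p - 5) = p^3 - 9*p^2 - 7*p - 4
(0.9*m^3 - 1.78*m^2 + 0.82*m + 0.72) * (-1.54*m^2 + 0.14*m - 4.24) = -1.386*m^5 + 2.8672*m^4 - 5.328*m^3 + 6.5532*m^2 - 3.376*m - 3.0528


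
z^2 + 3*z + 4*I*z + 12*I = (z + 3)*(z + 4*I)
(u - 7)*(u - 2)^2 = u^3 - 11*u^2 + 32*u - 28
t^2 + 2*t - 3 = (t - 1)*(t + 3)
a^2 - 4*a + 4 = (a - 2)^2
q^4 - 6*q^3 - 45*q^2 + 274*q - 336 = (q - 8)*(q - 3)*(q - 2)*(q + 7)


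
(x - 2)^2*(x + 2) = x^3 - 2*x^2 - 4*x + 8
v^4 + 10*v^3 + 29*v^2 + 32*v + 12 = (v + 1)^2*(v + 2)*(v + 6)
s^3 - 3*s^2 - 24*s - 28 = (s - 7)*(s + 2)^2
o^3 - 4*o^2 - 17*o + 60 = (o - 5)*(o - 3)*(o + 4)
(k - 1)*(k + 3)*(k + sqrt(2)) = k^3 + sqrt(2)*k^2 + 2*k^2 - 3*k + 2*sqrt(2)*k - 3*sqrt(2)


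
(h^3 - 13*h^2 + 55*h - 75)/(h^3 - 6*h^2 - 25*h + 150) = (h^2 - 8*h + 15)/(h^2 - h - 30)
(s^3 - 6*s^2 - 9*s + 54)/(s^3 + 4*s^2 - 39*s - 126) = (s - 3)/(s + 7)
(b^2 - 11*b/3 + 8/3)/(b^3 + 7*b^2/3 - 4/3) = (3*b^2 - 11*b + 8)/(3*b^3 + 7*b^2 - 4)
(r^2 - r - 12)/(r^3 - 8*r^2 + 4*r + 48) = (r + 3)/(r^2 - 4*r - 12)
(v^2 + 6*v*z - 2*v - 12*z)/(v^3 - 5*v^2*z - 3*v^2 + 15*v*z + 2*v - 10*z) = (-v - 6*z)/(-v^2 + 5*v*z + v - 5*z)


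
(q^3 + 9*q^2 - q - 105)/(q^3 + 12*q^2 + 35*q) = (q - 3)/q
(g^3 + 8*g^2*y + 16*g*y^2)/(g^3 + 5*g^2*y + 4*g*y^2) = (g + 4*y)/(g + y)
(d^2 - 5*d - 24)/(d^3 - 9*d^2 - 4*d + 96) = 1/(d - 4)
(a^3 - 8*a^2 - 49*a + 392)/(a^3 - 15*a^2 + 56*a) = (a + 7)/a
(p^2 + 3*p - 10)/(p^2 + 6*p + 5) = (p - 2)/(p + 1)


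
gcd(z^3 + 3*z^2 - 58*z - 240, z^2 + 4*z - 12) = z + 6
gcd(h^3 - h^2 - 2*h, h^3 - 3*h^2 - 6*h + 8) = 1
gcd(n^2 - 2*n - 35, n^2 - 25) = n + 5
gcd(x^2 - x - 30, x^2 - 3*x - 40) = x + 5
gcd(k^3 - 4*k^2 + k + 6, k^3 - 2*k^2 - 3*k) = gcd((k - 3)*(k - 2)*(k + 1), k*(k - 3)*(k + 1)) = k^2 - 2*k - 3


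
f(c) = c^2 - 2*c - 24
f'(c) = 2*c - 2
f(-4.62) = 6.58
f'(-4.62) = -11.24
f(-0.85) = -21.58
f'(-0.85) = -3.70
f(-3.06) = -8.52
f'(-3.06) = -8.12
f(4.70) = -11.31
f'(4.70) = 7.40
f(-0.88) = -21.47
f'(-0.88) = -3.76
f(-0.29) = -23.34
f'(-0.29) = -2.58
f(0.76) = -24.94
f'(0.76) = -0.48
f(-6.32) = 28.58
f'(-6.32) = -14.64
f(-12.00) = 144.00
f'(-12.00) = -26.00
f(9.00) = 39.00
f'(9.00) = 16.00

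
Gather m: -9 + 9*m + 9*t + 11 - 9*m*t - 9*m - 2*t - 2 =-9*m*t + 7*t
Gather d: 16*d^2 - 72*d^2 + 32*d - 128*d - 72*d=-56*d^2 - 168*d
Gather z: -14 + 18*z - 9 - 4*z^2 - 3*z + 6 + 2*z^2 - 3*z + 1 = -2*z^2 + 12*z - 16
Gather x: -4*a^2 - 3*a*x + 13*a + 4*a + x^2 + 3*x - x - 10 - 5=-4*a^2 + 17*a + x^2 + x*(2 - 3*a) - 15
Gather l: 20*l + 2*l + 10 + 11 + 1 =22*l + 22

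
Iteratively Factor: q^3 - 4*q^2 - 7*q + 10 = (q - 1)*(q^2 - 3*q - 10) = (q - 5)*(q - 1)*(q + 2)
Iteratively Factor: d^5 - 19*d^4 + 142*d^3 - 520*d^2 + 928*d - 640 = (d - 5)*(d^4 - 14*d^3 + 72*d^2 - 160*d + 128) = (d - 5)*(d - 4)*(d^3 - 10*d^2 + 32*d - 32) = (d - 5)*(d - 4)*(d - 2)*(d^2 - 8*d + 16) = (d - 5)*(d - 4)^2*(d - 2)*(d - 4)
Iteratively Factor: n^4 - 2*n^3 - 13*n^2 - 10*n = (n)*(n^3 - 2*n^2 - 13*n - 10) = n*(n + 1)*(n^2 - 3*n - 10) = n*(n + 1)*(n + 2)*(n - 5)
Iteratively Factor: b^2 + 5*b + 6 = (b + 2)*(b + 3)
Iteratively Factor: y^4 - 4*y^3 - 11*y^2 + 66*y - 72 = (y - 3)*(y^3 - y^2 - 14*y + 24) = (y - 3)*(y + 4)*(y^2 - 5*y + 6) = (y - 3)^2*(y + 4)*(y - 2)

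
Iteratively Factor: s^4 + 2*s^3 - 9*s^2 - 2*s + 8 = (s + 4)*(s^3 - 2*s^2 - s + 2) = (s - 1)*(s + 4)*(s^2 - s - 2) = (s - 2)*(s - 1)*(s + 4)*(s + 1)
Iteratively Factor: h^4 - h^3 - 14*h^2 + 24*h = (h - 3)*(h^3 + 2*h^2 - 8*h) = (h - 3)*(h + 4)*(h^2 - 2*h) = h*(h - 3)*(h + 4)*(h - 2)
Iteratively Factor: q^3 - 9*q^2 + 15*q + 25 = (q - 5)*(q^2 - 4*q - 5) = (q - 5)*(q + 1)*(q - 5)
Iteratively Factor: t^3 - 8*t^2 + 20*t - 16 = (t - 2)*(t^2 - 6*t + 8) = (t - 2)^2*(t - 4)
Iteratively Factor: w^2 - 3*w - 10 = (w + 2)*(w - 5)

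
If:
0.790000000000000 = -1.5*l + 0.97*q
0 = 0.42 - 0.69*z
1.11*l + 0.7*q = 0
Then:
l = -0.26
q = 0.41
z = 0.61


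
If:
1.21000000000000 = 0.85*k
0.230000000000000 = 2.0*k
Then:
No Solution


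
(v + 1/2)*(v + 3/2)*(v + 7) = v^3 + 9*v^2 + 59*v/4 + 21/4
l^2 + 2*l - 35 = (l - 5)*(l + 7)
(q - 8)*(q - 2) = q^2 - 10*q + 16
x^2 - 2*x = x*(x - 2)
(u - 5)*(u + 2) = u^2 - 3*u - 10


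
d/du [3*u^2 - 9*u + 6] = 6*u - 9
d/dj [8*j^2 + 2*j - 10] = 16*j + 2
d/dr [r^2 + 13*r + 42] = 2*r + 13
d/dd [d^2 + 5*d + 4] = 2*d + 5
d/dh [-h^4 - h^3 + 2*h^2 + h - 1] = -4*h^3 - 3*h^2 + 4*h + 1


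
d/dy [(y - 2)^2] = 2*y - 4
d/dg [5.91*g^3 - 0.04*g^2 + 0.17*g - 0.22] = 17.73*g^2 - 0.08*g + 0.17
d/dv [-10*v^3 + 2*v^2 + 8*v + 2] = -30*v^2 + 4*v + 8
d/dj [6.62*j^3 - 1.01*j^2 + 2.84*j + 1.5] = 19.86*j^2 - 2.02*j + 2.84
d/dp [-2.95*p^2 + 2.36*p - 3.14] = 2.36 - 5.9*p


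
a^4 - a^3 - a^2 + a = a*(a - 1)^2*(a + 1)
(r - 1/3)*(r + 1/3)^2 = r^3 + r^2/3 - r/9 - 1/27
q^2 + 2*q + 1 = (q + 1)^2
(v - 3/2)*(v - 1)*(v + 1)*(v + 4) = v^4 + 5*v^3/2 - 7*v^2 - 5*v/2 + 6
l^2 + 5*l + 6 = (l + 2)*(l + 3)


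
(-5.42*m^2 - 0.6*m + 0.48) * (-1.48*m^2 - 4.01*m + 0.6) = 8.0216*m^4 + 22.6222*m^3 - 1.5564*m^2 - 2.2848*m + 0.288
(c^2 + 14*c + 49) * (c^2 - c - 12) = c^4 + 13*c^3 + 23*c^2 - 217*c - 588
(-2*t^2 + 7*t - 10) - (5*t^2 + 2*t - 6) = -7*t^2 + 5*t - 4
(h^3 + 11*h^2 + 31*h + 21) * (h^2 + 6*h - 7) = h^5 + 17*h^4 + 90*h^3 + 130*h^2 - 91*h - 147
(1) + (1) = 2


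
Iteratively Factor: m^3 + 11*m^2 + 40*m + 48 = (m + 4)*(m^2 + 7*m + 12) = (m + 3)*(m + 4)*(m + 4)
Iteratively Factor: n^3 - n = (n - 1)*(n^2 + n) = n*(n - 1)*(n + 1)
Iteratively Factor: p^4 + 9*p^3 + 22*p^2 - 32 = (p - 1)*(p^3 + 10*p^2 + 32*p + 32) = (p - 1)*(p + 4)*(p^2 + 6*p + 8) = (p - 1)*(p + 2)*(p + 4)*(p + 4)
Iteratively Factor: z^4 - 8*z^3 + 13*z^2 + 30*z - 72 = (z + 2)*(z^3 - 10*z^2 + 33*z - 36) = (z - 4)*(z + 2)*(z^2 - 6*z + 9) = (z - 4)*(z - 3)*(z + 2)*(z - 3)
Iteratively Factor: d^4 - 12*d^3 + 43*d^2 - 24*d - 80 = (d - 4)*(d^3 - 8*d^2 + 11*d + 20) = (d - 4)^2*(d^2 - 4*d - 5) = (d - 4)^2*(d + 1)*(d - 5)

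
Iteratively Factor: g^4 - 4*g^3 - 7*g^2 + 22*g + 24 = (g - 4)*(g^3 - 7*g - 6) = (g - 4)*(g + 1)*(g^2 - g - 6) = (g - 4)*(g - 3)*(g + 1)*(g + 2)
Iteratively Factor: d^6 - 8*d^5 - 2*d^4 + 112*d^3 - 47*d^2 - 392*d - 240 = (d + 3)*(d^5 - 11*d^4 + 31*d^3 + 19*d^2 - 104*d - 80) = (d - 4)*(d + 3)*(d^4 - 7*d^3 + 3*d^2 + 31*d + 20) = (d - 4)*(d + 1)*(d + 3)*(d^3 - 8*d^2 + 11*d + 20) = (d - 4)*(d + 1)^2*(d + 3)*(d^2 - 9*d + 20) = (d - 5)*(d - 4)*(d + 1)^2*(d + 3)*(d - 4)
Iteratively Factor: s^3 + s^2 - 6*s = (s - 2)*(s^2 + 3*s) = s*(s - 2)*(s + 3)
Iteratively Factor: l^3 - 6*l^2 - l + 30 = (l + 2)*(l^2 - 8*l + 15) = (l - 5)*(l + 2)*(l - 3)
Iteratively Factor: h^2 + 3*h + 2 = (h + 1)*(h + 2)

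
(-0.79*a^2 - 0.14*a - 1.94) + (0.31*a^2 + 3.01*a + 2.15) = -0.48*a^2 + 2.87*a + 0.21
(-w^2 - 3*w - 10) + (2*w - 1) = -w^2 - w - 11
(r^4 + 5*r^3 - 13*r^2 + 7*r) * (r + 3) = r^5 + 8*r^4 + 2*r^3 - 32*r^2 + 21*r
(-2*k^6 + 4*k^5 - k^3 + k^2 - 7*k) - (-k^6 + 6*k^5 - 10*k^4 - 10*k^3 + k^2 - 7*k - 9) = -k^6 - 2*k^5 + 10*k^4 + 9*k^3 + 9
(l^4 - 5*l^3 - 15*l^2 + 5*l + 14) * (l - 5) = l^5 - 10*l^4 + 10*l^3 + 80*l^2 - 11*l - 70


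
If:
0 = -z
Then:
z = 0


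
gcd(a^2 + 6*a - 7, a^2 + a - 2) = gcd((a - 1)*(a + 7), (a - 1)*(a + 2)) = a - 1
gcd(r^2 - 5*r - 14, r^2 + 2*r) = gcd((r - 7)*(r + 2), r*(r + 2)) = r + 2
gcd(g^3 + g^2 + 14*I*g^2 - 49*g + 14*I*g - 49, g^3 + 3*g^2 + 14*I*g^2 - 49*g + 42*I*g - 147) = g^2 + 14*I*g - 49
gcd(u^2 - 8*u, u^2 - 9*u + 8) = u - 8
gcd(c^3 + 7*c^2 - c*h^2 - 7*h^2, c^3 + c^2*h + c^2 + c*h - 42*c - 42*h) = c^2 + c*h + 7*c + 7*h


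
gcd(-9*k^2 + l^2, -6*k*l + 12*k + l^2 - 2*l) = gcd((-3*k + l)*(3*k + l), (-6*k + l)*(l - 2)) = 1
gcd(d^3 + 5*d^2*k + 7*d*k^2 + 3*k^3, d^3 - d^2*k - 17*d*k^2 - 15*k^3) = d^2 + 4*d*k + 3*k^2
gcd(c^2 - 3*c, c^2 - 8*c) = c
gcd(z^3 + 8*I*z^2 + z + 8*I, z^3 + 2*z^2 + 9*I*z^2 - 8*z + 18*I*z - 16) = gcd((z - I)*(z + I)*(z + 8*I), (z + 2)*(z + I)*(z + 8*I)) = z^2 + 9*I*z - 8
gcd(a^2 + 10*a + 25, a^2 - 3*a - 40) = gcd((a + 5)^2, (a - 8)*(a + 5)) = a + 5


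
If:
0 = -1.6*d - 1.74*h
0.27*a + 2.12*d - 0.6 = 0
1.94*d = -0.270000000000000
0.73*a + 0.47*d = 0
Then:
No Solution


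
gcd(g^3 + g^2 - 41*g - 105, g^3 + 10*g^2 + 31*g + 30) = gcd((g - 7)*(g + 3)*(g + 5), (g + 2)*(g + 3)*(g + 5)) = g^2 + 8*g + 15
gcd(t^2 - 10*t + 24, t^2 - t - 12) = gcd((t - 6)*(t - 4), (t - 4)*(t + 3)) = t - 4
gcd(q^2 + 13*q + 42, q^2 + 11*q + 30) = q + 6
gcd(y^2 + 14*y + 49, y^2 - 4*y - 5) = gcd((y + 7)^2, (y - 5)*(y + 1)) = 1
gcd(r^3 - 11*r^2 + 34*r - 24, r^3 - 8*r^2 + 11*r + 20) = r - 4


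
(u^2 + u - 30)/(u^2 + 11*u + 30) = (u - 5)/(u + 5)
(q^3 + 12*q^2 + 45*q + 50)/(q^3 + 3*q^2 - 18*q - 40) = (q + 5)/(q - 4)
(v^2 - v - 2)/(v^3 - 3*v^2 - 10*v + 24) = (v + 1)/(v^2 - v - 12)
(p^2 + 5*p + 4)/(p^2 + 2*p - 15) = (p^2 + 5*p + 4)/(p^2 + 2*p - 15)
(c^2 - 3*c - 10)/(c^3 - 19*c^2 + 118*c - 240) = (c + 2)/(c^2 - 14*c + 48)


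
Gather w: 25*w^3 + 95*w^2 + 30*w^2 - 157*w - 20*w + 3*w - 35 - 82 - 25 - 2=25*w^3 + 125*w^2 - 174*w - 144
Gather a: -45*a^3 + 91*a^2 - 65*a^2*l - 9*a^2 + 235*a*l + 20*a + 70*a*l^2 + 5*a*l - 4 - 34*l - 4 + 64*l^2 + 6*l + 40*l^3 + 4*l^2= -45*a^3 + a^2*(82 - 65*l) + a*(70*l^2 + 240*l + 20) + 40*l^3 + 68*l^2 - 28*l - 8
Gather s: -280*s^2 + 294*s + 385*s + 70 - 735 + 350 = -280*s^2 + 679*s - 315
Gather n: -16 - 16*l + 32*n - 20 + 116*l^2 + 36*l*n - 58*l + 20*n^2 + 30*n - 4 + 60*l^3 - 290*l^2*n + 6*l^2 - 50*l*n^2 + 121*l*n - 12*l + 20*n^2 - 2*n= 60*l^3 + 122*l^2 - 86*l + n^2*(40 - 50*l) + n*(-290*l^2 + 157*l + 60) - 40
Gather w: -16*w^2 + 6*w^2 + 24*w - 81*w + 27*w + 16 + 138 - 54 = -10*w^2 - 30*w + 100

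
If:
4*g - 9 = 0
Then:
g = 9/4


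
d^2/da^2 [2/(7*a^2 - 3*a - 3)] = 4*(49*a^2 - 21*a - (14*a - 3)^2 - 21)/(-7*a^2 + 3*a + 3)^3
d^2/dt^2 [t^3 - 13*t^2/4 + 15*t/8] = 6*t - 13/2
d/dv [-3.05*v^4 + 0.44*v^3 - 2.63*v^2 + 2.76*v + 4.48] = -12.2*v^3 + 1.32*v^2 - 5.26*v + 2.76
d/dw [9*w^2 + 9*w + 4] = 18*w + 9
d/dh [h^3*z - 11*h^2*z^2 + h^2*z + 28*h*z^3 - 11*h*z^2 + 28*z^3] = z*(3*h^2 - 22*h*z + 2*h + 28*z^2 - 11*z)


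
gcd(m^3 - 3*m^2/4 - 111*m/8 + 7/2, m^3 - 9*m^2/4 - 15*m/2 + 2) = m^2 - 17*m/4 + 1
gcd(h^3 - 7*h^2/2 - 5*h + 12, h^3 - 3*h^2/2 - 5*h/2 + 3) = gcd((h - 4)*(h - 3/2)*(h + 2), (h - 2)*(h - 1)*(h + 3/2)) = 1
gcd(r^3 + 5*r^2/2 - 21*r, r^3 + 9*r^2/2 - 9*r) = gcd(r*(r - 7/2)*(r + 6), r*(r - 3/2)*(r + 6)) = r^2 + 6*r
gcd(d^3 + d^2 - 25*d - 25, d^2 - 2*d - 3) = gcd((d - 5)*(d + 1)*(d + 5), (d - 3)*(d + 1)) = d + 1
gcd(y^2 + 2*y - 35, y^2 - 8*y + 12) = 1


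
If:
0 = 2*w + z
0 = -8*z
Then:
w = 0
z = 0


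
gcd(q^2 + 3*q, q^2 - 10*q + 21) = 1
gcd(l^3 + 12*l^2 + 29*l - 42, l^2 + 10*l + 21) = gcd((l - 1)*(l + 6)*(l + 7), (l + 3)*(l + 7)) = l + 7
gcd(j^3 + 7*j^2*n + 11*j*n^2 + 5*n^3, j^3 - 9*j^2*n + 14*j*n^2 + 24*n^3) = j + n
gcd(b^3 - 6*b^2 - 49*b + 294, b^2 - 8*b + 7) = b - 7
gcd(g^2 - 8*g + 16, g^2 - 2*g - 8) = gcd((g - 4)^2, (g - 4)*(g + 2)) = g - 4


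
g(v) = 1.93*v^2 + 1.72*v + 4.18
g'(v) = 3.86*v + 1.72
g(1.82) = 13.70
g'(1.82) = 8.75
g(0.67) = 6.20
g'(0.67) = 4.31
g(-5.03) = 44.36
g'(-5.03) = -17.70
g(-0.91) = 4.21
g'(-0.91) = -1.79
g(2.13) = 16.60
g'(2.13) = 9.94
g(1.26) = 9.41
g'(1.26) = 6.58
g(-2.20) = 9.74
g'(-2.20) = -6.77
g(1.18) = 8.90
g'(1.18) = 6.27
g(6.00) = 83.98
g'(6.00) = 24.88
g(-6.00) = 63.34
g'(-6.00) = -21.44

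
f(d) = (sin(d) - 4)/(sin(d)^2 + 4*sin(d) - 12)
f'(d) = (-2*sin(d)*cos(d) - 4*cos(d))*(sin(d) - 4)/(sin(d)^2 + 4*sin(d) - 12)^2 + cos(d)/(sin(d)^2 + 4*sin(d) - 12) = (8*sin(d) + cos(d)^2 + 3)*cos(d)/(sin(d)^2 + 4*sin(d) - 12)^2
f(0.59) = 0.36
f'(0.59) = 0.08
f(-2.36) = 0.33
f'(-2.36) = 0.01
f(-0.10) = 0.33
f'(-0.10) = 0.02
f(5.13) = 0.33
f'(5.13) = -0.01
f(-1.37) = 0.33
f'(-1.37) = -0.00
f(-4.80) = 0.43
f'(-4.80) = 0.02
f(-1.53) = 0.33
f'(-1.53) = -0.00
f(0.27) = 0.34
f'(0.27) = 0.05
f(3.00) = 0.34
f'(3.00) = -0.04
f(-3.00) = 0.33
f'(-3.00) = -0.02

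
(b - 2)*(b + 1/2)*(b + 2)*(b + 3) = b^4 + 7*b^3/2 - 5*b^2/2 - 14*b - 6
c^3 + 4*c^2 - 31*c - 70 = (c - 5)*(c + 2)*(c + 7)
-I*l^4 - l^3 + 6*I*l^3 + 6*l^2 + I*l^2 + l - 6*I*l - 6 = (l - 6)*(l + 1)*(l - I)*(-I*l + I)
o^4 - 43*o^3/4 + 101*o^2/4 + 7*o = o*(o - 7)*(o - 4)*(o + 1/4)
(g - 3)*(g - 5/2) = g^2 - 11*g/2 + 15/2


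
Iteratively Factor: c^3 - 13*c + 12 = (c + 4)*(c^2 - 4*c + 3) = (c - 3)*(c + 4)*(c - 1)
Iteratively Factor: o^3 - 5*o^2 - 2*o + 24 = (o - 3)*(o^2 - 2*o - 8) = (o - 4)*(o - 3)*(o + 2)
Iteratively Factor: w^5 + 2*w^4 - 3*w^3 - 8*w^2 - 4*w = (w - 2)*(w^4 + 4*w^3 + 5*w^2 + 2*w) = (w - 2)*(w + 1)*(w^3 + 3*w^2 + 2*w) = w*(w - 2)*(w + 1)*(w^2 + 3*w + 2) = w*(w - 2)*(w + 1)^2*(w + 2)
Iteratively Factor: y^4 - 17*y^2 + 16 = (y - 1)*(y^3 + y^2 - 16*y - 16) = (y - 1)*(y + 1)*(y^2 - 16) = (y - 1)*(y + 1)*(y + 4)*(y - 4)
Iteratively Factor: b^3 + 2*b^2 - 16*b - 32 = (b - 4)*(b^2 + 6*b + 8) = (b - 4)*(b + 4)*(b + 2)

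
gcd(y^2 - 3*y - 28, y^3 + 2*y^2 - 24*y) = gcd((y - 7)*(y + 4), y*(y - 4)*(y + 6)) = 1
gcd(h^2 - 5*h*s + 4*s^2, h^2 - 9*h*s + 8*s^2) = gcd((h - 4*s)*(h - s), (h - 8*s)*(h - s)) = -h + s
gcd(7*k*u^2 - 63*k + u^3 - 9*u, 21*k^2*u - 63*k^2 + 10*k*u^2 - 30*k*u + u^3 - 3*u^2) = 7*k*u - 21*k + u^2 - 3*u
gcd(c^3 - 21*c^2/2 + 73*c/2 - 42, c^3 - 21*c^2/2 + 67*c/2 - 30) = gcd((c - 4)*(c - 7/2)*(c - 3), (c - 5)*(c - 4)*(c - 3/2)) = c - 4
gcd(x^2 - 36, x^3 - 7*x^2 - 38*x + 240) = x + 6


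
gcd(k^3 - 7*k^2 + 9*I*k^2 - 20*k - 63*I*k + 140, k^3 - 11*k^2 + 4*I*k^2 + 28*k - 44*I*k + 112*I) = k^2 + k*(-7 + 4*I) - 28*I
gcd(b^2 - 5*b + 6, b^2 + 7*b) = 1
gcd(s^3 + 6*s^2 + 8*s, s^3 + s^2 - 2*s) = s^2 + 2*s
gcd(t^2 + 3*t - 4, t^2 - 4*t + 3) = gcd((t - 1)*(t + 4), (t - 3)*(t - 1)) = t - 1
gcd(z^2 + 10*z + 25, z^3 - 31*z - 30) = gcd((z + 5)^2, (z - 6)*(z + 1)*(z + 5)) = z + 5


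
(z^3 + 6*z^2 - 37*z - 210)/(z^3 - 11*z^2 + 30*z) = (z^2 + 12*z + 35)/(z*(z - 5))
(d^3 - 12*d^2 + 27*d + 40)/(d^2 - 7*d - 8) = d - 5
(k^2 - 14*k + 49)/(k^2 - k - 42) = (k - 7)/(k + 6)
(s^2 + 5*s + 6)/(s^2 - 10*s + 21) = (s^2 + 5*s + 6)/(s^2 - 10*s + 21)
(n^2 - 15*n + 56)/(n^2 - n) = (n^2 - 15*n + 56)/(n*(n - 1))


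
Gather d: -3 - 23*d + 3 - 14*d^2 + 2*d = -14*d^2 - 21*d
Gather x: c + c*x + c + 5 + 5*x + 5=2*c + x*(c + 5) + 10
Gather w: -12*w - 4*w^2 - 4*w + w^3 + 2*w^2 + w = w^3 - 2*w^2 - 15*w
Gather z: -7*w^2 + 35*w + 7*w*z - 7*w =-7*w^2 + 7*w*z + 28*w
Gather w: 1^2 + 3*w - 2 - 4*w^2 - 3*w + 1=-4*w^2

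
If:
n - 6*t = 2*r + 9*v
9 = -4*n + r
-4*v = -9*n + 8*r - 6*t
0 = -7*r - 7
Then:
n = -5/2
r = -1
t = 257/156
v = -15/13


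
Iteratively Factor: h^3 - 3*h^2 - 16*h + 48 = (h - 4)*(h^2 + h - 12) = (h - 4)*(h - 3)*(h + 4)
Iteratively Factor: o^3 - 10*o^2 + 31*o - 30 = (o - 5)*(o^2 - 5*o + 6) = (o - 5)*(o - 3)*(o - 2)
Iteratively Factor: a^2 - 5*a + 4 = (a - 1)*(a - 4)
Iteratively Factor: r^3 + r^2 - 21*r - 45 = (r - 5)*(r^2 + 6*r + 9) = (r - 5)*(r + 3)*(r + 3)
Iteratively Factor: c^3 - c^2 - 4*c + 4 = (c - 1)*(c^2 - 4) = (c - 1)*(c + 2)*(c - 2)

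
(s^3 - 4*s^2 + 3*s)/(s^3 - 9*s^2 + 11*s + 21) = s*(s - 1)/(s^2 - 6*s - 7)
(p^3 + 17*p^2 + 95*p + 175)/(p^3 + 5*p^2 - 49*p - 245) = (p + 5)/(p - 7)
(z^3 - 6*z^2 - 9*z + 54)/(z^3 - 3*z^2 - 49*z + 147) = (z^2 - 3*z - 18)/(z^2 - 49)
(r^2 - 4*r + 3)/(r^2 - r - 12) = (-r^2 + 4*r - 3)/(-r^2 + r + 12)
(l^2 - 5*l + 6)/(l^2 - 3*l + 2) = (l - 3)/(l - 1)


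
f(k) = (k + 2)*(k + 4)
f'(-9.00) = -12.00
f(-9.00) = 35.00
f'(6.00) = 18.00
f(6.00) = 80.00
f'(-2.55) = 0.90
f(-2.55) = -0.80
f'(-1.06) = 3.88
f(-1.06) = 2.76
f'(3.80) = 13.60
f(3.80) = 45.24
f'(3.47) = 12.94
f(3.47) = 40.86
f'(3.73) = 13.46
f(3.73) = 44.29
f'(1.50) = 9.00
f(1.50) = 19.25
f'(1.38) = 8.76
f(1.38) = 18.18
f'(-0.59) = 4.82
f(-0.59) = 4.81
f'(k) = 2*k + 6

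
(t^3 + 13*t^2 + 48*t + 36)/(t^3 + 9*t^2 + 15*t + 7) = (t^2 + 12*t + 36)/(t^2 + 8*t + 7)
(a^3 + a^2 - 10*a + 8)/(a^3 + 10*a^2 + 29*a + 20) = (a^2 - 3*a + 2)/(a^2 + 6*a + 5)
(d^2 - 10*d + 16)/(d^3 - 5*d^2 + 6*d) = (d - 8)/(d*(d - 3))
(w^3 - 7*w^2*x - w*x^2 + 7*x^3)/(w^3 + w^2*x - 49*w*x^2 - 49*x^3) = (w - x)/(w + 7*x)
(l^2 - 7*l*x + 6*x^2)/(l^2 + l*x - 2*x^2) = (l - 6*x)/(l + 2*x)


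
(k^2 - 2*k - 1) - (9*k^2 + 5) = -8*k^2 - 2*k - 6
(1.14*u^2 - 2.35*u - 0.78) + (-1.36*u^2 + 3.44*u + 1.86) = -0.22*u^2 + 1.09*u + 1.08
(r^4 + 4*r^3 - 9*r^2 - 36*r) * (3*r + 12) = 3*r^5 + 24*r^4 + 21*r^3 - 216*r^2 - 432*r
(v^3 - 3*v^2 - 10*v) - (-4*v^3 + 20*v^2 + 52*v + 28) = 5*v^3 - 23*v^2 - 62*v - 28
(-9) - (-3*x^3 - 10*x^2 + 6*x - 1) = 3*x^3 + 10*x^2 - 6*x - 8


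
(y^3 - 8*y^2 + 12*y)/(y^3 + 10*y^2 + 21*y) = (y^2 - 8*y + 12)/(y^2 + 10*y + 21)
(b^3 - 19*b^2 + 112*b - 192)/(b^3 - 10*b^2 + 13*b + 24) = (b - 8)/(b + 1)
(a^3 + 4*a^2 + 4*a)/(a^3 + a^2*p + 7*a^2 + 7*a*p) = (a^2 + 4*a + 4)/(a^2 + a*p + 7*a + 7*p)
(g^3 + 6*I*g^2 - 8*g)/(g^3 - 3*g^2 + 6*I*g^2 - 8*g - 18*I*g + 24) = g/(g - 3)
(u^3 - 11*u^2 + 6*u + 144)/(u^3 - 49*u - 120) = (u - 6)/(u + 5)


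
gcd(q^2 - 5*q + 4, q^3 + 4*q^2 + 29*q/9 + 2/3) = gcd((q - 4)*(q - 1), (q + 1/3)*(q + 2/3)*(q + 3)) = 1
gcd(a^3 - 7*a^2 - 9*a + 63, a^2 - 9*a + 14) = a - 7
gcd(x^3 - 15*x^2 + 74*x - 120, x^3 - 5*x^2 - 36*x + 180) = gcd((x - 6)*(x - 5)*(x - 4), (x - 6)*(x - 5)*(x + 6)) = x^2 - 11*x + 30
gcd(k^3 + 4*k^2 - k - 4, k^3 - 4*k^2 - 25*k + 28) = k^2 + 3*k - 4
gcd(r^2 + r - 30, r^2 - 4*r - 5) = r - 5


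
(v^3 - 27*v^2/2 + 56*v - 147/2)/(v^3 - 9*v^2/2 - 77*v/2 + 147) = (v - 3)/(v + 6)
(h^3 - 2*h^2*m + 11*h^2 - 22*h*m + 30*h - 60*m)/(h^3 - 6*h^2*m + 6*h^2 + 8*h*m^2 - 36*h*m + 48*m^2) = (h + 5)/(h - 4*m)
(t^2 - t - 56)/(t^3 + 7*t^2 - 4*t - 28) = (t - 8)/(t^2 - 4)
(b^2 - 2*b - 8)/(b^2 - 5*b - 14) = (b - 4)/(b - 7)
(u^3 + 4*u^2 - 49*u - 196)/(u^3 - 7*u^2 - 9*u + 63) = (u^2 + 11*u + 28)/(u^2 - 9)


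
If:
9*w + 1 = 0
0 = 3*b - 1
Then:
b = 1/3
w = -1/9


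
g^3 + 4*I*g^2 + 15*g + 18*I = (g - 3*I)*(g + I)*(g + 6*I)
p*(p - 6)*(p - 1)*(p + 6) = p^4 - p^3 - 36*p^2 + 36*p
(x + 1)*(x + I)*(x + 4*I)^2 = x^4 + x^3 + 9*I*x^3 - 24*x^2 + 9*I*x^2 - 24*x - 16*I*x - 16*I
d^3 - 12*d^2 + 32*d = d*(d - 8)*(d - 4)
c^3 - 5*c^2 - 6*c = c*(c - 6)*(c + 1)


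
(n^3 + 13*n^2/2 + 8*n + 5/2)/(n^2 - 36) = (2*n^3 + 13*n^2 + 16*n + 5)/(2*(n^2 - 36))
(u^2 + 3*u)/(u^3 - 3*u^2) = (u + 3)/(u*(u - 3))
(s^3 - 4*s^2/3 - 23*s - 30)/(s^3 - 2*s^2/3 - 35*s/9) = 3*(s^2 - 3*s - 18)/(s*(3*s - 7))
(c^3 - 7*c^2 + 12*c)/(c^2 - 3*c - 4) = c*(c - 3)/(c + 1)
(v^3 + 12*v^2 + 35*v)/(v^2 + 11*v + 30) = v*(v + 7)/(v + 6)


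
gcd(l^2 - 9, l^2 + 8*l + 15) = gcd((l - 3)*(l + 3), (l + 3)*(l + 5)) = l + 3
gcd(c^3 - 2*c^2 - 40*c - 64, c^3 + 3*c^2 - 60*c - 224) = c^2 - 4*c - 32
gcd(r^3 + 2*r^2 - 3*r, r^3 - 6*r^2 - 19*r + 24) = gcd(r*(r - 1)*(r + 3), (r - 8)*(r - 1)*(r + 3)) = r^2 + 2*r - 3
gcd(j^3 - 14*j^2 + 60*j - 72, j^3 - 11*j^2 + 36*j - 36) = j^2 - 8*j + 12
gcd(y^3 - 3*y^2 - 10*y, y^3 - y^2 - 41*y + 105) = y - 5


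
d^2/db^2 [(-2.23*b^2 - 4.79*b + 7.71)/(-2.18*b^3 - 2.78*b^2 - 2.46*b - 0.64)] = (21.195704*b^6 + 136.583976*b^5 - 337.270416*b^4 - 799.007688*b^3 - 709.600704*b^2 - 302.955144*b - 79.136344)/(10.360232*b^9 + 39.635016*b^8 + 85.616448*b^7 + 120.061064*b^6 + 119.884992*b^5 + 85.902024*b^4 + 43.826712*b^3 + 15.035136*b^2 + 3.022848*b + 0.262144)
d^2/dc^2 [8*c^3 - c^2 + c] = 48*c - 2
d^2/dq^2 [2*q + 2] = 0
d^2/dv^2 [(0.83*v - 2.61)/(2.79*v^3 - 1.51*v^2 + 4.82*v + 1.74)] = (38.764818*v^5 - 264.778254*v^4 + 157.392322*v^3 - 294.65073*v^2 + 203.0841*v - 148.910244)/(21.717639*v^9 - 35.261973*v^8 + 131.642523*v^7 - 84.647017*v^6 + 183.442758*v^5 + 47.054382*v^4 + 61.336772*v^3 + 107.5581*v^2 + 43.779096*v + 5.268024)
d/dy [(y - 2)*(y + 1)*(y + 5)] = 3*y^2 + 8*y - 7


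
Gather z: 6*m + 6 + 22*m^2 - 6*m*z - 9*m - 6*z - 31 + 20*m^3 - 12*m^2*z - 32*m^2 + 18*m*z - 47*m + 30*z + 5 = 20*m^3 - 10*m^2 - 50*m + z*(-12*m^2 + 12*m + 24) - 20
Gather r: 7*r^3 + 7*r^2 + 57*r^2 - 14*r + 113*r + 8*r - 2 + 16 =7*r^3 + 64*r^2 + 107*r + 14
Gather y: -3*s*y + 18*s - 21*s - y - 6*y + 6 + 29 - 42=-3*s + y*(-3*s - 7) - 7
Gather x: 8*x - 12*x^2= -12*x^2 + 8*x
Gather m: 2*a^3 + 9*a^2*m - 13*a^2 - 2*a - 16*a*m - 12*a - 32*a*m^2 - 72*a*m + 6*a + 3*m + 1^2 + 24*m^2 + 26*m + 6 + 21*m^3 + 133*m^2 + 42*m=2*a^3 - 13*a^2 - 8*a + 21*m^3 + m^2*(157 - 32*a) + m*(9*a^2 - 88*a + 71) + 7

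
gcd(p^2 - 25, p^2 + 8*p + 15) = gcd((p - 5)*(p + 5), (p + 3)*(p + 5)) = p + 5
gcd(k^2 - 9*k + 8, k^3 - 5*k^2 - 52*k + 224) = k - 8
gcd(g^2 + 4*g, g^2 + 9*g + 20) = g + 4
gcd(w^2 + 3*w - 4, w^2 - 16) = w + 4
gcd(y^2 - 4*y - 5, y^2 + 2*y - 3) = 1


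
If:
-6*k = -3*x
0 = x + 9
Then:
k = -9/2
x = -9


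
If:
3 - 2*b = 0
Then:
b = 3/2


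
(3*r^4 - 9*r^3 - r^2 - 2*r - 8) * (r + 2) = 3*r^5 - 3*r^4 - 19*r^3 - 4*r^2 - 12*r - 16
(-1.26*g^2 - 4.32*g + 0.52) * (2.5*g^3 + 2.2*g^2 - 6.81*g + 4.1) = -3.15*g^5 - 13.572*g^4 + 0.3766*g^3 + 25.3972*g^2 - 21.2532*g + 2.132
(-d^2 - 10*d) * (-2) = 2*d^2 + 20*d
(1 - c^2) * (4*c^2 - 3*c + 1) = -4*c^4 + 3*c^3 + 3*c^2 - 3*c + 1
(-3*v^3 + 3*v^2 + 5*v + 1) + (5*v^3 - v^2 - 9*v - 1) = 2*v^3 + 2*v^2 - 4*v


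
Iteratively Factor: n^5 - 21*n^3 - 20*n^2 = (n)*(n^4 - 21*n^2 - 20*n) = n*(n + 1)*(n^3 - n^2 - 20*n) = n*(n + 1)*(n + 4)*(n^2 - 5*n) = n*(n - 5)*(n + 1)*(n + 4)*(n)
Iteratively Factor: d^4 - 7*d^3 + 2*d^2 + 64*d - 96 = (d + 3)*(d^3 - 10*d^2 + 32*d - 32) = (d - 4)*(d + 3)*(d^2 - 6*d + 8) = (d - 4)^2*(d + 3)*(d - 2)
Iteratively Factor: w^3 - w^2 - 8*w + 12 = (w + 3)*(w^2 - 4*w + 4) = (w - 2)*(w + 3)*(w - 2)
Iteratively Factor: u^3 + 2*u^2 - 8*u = (u - 2)*(u^2 + 4*u) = u*(u - 2)*(u + 4)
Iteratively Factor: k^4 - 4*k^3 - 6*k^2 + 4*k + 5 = (k - 5)*(k^3 + k^2 - k - 1) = (k - 5)*(k - 1)*(k^2 + 2*k + 1) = (k - 5)*(k - 1)*(k + 1)*(k + 1)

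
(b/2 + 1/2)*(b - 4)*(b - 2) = b^3/2 - 5*b^2/2 + b + 4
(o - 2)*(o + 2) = o^2 - 4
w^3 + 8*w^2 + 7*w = w*(w + 1)*(w + 7)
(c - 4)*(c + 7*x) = c^2 + 7*c*x - 4*c - 28*x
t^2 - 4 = (t - 2)*(t + 2)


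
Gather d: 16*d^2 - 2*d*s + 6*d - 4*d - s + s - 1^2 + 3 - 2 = 16*d^2 + d*(2 - 2*s)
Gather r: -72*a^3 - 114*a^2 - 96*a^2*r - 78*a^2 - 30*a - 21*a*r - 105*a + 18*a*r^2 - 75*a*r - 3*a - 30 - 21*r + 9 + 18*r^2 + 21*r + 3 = -72*a^3 - 192*a^2 - 138*a + r^2*(18*a + 18) + r*(-96*a^2 - 96*a) - 18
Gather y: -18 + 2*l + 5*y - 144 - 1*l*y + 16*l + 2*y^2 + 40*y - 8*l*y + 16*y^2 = 18*l + 18*y^2 + y*(45 - 9*l) - 162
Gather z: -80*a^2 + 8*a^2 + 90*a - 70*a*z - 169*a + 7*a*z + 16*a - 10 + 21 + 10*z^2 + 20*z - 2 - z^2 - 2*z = -72*a^2 - 63*a + 9*z^2 + z*(18 - 63*a) + 9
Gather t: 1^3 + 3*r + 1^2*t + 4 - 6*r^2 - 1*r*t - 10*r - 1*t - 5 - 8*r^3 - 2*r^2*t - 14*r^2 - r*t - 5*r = -8*r^3 - 20*r^2 - 12*r + t*(-2*r^2 - 2*r)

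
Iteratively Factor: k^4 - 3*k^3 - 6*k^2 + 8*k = (k - 1)*(k^3 - 2*k^2 - 8*k) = k*(k - 1)*(k^2 - 2*k - 8) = k*(k - 4)*(k - 1)*(k + 2)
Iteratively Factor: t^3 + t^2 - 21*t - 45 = (t - 5)*(t^2 + 6*t + 9) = (t - 5)*(t + 3)*(t + 3)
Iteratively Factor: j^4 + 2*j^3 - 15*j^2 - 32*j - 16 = (j - 4)*(j^3 + 6*j^2 + 9*j + 4) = (j - 4)*(j + 1)*(j^2 + 5*j + 4) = (j - 4)*(j + 1)*(j + 4)*(j + 1)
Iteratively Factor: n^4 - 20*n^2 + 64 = (n - 4)*(n^3 + 4*n^2 - 4*n - 16) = (n - 4)*(n - 2)*(n^2 + 6*n + 8) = (n - 4)*(n - 2)*(n + 4)*(n + 2)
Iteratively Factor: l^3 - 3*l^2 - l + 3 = (l + 1)*(l^2 - 4*l + 3) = (l - 1)*(l + 1)*(l - 3)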